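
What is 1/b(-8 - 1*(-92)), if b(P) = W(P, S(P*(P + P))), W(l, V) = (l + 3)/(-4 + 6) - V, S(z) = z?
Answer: -2/28137 ≈ -7.1081e-5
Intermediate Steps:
W(l, V) = 3/2 + l/2 - V (W(l, V) = (3 + l)/2 - V = (3 + l)*(1/2) - V = (3/2 + l/2) - V = 3/2 + l/2 - V)
b(P) = 3/2 + P/2 - 2*P**2 (b(P) = 3/2 + P/2 - P*(P + P) = 3/2 + P/2 - P*2*P = 3/2 + P/2 - 2*P**2)
1/b(-8 - 1*(-92)) = 1/(3/2 + (-8 - 1*(-92))/2 - 2*(-8 - 1*(-92))**2) = 1/(3/2 + (-8 + 92)/2 - 2*(-8 + 92)**2) = 1/(3/2 + (1/2)*84 - 2*84**2) = 1/(3/2 + 42 - 2*7056) = 1/(3/2 + 42 - 14112) = 1/(-28137/2) = -2/28137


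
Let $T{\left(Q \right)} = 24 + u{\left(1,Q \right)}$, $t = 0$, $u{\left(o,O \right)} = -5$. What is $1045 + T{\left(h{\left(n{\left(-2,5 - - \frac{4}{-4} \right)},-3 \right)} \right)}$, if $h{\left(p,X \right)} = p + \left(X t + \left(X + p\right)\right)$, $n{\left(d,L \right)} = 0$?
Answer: $1064$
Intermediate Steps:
$h{\left(p,X \right)} = X + 2 p$ ($h{\left(p,X \right)} = p + \left(X 0 + \left(X + p\right)\right) = p + \left(0 + \left(X + p\right)\right) = p + \left(X + p\right) = X + 2 p$)
$T{\left(Q \right)} = 19$ ($T{\left(Q \right)} = 24 - 5 = 19$)
$1045 + T{\left(h{\left(n{\left(-2,5 - - \frac{4}{-4} \right)},-3 \right)} \right)} = 1045 + 19 = 1064$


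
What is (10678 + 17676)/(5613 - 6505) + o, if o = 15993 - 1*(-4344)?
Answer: 9056125/446 ≈ 20305.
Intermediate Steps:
o = 20337 (o = 15993 + 4344 = 20337)
(10678 + 17676)/(5613 - 6505) + o = (10678 + 17676)/(5613 - 6505) + 20337 = 28354/(-892) + 20337 = 28354*(-1/892) + 20337 = -14177/446 + 20337 = 9056125/446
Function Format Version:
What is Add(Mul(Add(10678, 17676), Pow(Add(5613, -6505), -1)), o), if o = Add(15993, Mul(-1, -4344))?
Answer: Rational(9056125, 446) ≈ 20305.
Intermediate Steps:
o = 20337 (o = Add(15993, 4344) = 20337)
Add(Mul(Add(10678, 17676), Pow(Add(5613, -6505), -1)), o) = Add(Mul(Add(10678, 17676), Pow(Add(5613, -6505), -1)), 20337) = Add(Mul(28354, Pow(-892, -1)), 20337) = Add(Mul(28354, Rational(-1, 892)), 20337) = Add(Rational(-14177, 446), 20337) = Rational(9056125, 446)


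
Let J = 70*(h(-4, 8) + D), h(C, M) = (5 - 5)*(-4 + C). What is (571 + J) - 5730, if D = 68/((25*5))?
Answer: -128023/25 ≈ -5120.9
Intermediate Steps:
D = 68/125 ≈ 0.54400
h(C, M) = 0 (h(C, M) = 0*(-4 + C) = 0)
J = 952/25 (J = 70*(0 + 68/125) = 70*(68/125) = 952/25 ≈ 38.080)
(571 + J) - 5730 = (571 + 952/25) - 5730 = 15227/25 - 5730 = -128023/25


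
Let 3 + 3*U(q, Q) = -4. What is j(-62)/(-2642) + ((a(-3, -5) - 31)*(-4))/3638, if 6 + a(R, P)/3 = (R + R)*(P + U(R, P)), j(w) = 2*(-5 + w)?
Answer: -97413/2402899 ≈ -0.040540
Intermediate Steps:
U(q, Q) = -7/3 (U(q, Q) = -1 + (⅓)*(-4) = -1 - 4/3 = -7/3)
j(w) = -10 + 2*w
a(R, P) = -18 + 6*R*(-7/3 + P) (a(R, P) = -18 + 3*((R + R)*(P - 7/3)) = -18 + 3*((2*R)*(-7/3 + P)) = -18 + 3*(2*R*(-7/3 + P)) = -18 + 6*R*(-7/3 + P))
j(-62)/(-2642) + ((a(-3, -5) - 31)*(-4))/3638 = (-10 + 2*(-62))/(-2642) + (((-18 - 14*(-3) + 6*(-5)*(-3)) - 31)*(-4))/3638 = (-10 - 124)*(-1/2642) + (((-18 + 42 + 90) - 31)*(-4))*(1/3638) = -134*(-1/2642) + ((114 - 31)*(-4))*(1/3638) = 67/1321 + (83*(-4))*(1/3638) = 67/1321 - 332*1/3638 = 67/1321 - 166/1819 = -97413/2402899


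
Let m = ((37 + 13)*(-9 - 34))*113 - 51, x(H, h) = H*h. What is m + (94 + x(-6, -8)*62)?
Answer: -239931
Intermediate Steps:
m = -243001 (m = (50*(-43))*113 - 51 = -2150*113 - 51 = -242950 - 51 = -243001)
m + (94 + x(-6, -8)*62) = -243001 + (94 - 6*(-8)*62) = -243001 + (94 + 48*62) = -243001 + (94 + 2976) = -243001 + 3070 = -239931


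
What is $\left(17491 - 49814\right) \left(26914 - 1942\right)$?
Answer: $-807169956$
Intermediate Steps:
$\left(17491 - 49814\right) \left(26914 - 1942\right) = \left(-32323\right) 24972 = -807169956$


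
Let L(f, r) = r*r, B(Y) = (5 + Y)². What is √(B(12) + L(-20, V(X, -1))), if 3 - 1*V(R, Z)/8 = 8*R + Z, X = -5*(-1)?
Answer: √83233 ≈ 288.50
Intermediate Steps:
X = 5
V(R, Z) = 24 - 64*R - 8*Z (V(R, Z) = 24 - 8*(8*R + Z) = 24 - 8*(Z + 8*R) = 24 + (-64*R - 8*Z) = 24 - 64*R - 8*Z)
L(f, r) = r²
√(B(12) + L(-20, V(X, -1))) = √((5 + 12)² + (24 - 64*5 - 8*(-1))²) = √(17² + (24 - 320 + 8)²) = √(289 + (-288)²) = √(289 + 82944) = √83233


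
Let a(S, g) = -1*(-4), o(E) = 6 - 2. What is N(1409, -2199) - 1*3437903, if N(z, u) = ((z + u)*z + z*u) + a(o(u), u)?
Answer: -7649400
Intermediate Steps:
o(E) = 4
a(S, g) = 4
N(z, u) = 4 + u*z + z*(u + z) (N(z, u) = ((z + u)*z + z*u) + 4 = ((u + z)*z + u*z) + 4 = (z*(u + z) + u*z) + 4 = (u*z + z*(u + z)) + 4 = 4 + u*z + z*(u + z))
N(1409, -2199) - 1*3437903 = (4 + 1409**2 + 2*(-2199)*1409) - 1*3437903 = (4 + 1985281 - 6196782) - 3437903 = -4211497 - 3437903 = -7649400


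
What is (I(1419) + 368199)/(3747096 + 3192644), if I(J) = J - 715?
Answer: 368903/6939740 ≈ 0.053158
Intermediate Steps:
I(J) = -715 + J
(I(1419) + 368199)/(3747096 + 3192644) = ((-715 + 1419) + 368199)/(3747096 + 3192644) = (704 + 368199)/6939740 = 368903*(1/6939740) = 368903/6939740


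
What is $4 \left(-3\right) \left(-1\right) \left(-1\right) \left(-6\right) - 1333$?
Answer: $-1261$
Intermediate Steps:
$4 \left(-3\right) \left(-1\right) \left(-1\right) \left(-6\right) - 1333 = \left(-12\right) \left(-1\right) \left(-1\right) \left(-6\right) - 1333 = 12 \left(-1\right) \left(-6\right) - 1333 = \left(-12\right) \left(-6\right) - 1333 = 72 - 1333 = -1261$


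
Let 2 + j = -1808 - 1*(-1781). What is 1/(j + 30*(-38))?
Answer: -1/1169 ≈ -0.00085543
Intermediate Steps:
j = -29 (j = -2 + (-1808 - 1*(-1781)) = -2 + (-1808 + 1781) = -2 - 27 = -29)
1/(j + 30*(-38)) = 1/(-29 + 30*(-38)) = 1/(-29 - 1140) = 1/(-1169) = -1/1169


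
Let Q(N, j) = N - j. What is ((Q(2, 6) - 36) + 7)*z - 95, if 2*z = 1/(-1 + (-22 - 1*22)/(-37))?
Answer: -2551/14 ≈ -182.21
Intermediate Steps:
z = 37/14 (z = 1/(2*(-1 + (-22 - 1*22)/(-37))) = 1/(2*(-1 + (-22 - 22)*(-1/37))) = 1/(2*(-1 - 44*(-1/37))) = 1/(2*(-1 + 44/37)) = 1/(2*(7/37)) = (1/2)*(37/7) = 37/14 ≈ 2.6429)
((Q(2, 6) - 36) + 7)*z - 95 = (((2 - 1*6) - 36) + 7)*(37/14) - 95 = (((2 - 6) - 36) + 7)*(37/14) - 95 = ((-4 - 36) + 7)*(37/14) - 95 = (-40 + 7)*(37/14) - 95 = -33*37/14 - 95 = -1221/14 - 95 = -2551/14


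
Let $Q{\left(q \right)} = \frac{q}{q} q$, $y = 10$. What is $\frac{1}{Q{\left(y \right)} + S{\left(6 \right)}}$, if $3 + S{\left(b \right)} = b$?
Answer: $\frac{1}{13} \approx 0.076923$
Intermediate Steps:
$Q{\left(q \right)} = q$ ($Q{\left(q \right)} = 1 q = q$)
$S{\left(b \right)} = -3 + b$
$\frac{1}{Q{\left(y \right)} + S{\left(6 \right)}} = \frac{1}{10 + \left(-3 + 6\right)} = \frac{1}{10 + 3} = \frac{1}{13}$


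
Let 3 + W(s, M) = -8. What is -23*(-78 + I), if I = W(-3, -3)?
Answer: 2047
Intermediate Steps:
W(s, M) = -11 (W(s, M) = -3 - 8 = -11)
I = -11
-23*(-78 + I) = -23*(-78 - 11) = -23*(-89) = 2047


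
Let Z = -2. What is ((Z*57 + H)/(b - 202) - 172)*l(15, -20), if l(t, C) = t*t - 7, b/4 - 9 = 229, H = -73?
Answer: -14081383/375 ≈ -37550.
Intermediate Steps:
b = 952 (b = 36 + 4*229 = 36 + 916 = 952)
l(t, C) = -7 + t**2 (l(t, C) = t**2 - 7 = -7 + t**2)
((Z*57 + H)/(b - 202) - 172)*l(15, -20) = ((-2*57 - 73)/(952 - 202) - 172)*(-7 + 15**2) = ((-114 - 73)/750 - 172)*(-7 + 225) = (-187*1/750 - 172)*218 = (-187/750 - 172)*218 = -129187/750*218 = -14081383/375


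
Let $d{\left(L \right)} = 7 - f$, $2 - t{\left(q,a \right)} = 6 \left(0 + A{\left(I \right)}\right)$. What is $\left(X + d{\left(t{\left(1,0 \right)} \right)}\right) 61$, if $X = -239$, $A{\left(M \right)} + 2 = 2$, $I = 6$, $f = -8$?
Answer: $-13664$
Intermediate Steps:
$A{\left(M \right)} = 0$ ($A{\left(M \right)} = -2 + 2 = 0$)
$t{\left(q,a \right)} = 2$ ($t{\left(q,a \right)} = 2 - 6 \left(0 + 0\right) = 2 - 6 \cdot 0 = 2 - 0 = 2 + 0 = 2$)
$d{\left(L \right)} = 15$ ($d{\left(L \right)} = 7 - -8 = 7 + 8 = 15$)
$\left(X + d{\left(t{\left(1,0 \right)} \right)}\right) 61 = \left(-239 + 15\right) 61 = \left(-224\right) 61 = -13664$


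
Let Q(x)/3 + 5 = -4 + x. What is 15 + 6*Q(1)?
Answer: -129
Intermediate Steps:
Q(x) = -27 + 3*x (Q(x) = -15 + 3*(-4 + x) = -15 + (-12 + 3*x) = -27 + 3*x)
15 + 6*Q(1) = 15 + 6*(-27 + 3*1) = 15 + 6*(-27 + 3) = 15 + 6*(-24) = 15 - 144 = -129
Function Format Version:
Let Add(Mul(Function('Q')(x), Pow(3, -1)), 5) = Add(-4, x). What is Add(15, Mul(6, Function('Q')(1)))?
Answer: -129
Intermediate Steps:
Function('Q')(x) = Add(-27, Mul(3, x)) (Function('Q')(x) = Add(-15, Mul(3, Add(-4, x))) = Add(-15, Add(-12, Mul(3, x))) = Add(-27, Mul(3, x)))
Add(15, Mul(6, Function('Q')(1))) = Add(15, Mul(6, Add(-27, Mul(3, 1)))) = Add(15, Mul(6, Add(-27, 3))) = Add(15, Mul(6, -24)) = Add(15, -144) = -129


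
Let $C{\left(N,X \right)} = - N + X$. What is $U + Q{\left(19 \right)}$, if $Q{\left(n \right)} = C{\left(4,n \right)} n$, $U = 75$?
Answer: $360$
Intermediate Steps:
$C{\left(N,X \right)} = X - N$
$Q{\left(n \right)} = n \left(-4 + n\right)$ ($Q{\left(n \right)} = \left(n - 4\right) n = \left(-4 + n\right) n = n \left(-4 + n\right)$)
$U + Q{\left(19 \right)} = 75 + 19 \left(-4 + 19\right) = 75 + 19 \cdot 15 = 75 + 285 = 360$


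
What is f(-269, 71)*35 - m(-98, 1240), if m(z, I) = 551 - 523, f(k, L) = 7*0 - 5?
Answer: -203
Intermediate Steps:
f(k, L) = -5 (f(k, L) = 0 - 5 = -5)
m(z, I) = 28
f(-269, 71)*35 - m(-98, 1240) = -5*35 - 1*28 = -175 - 28 = -203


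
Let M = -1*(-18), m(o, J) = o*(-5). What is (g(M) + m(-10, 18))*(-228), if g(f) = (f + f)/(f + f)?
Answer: -11628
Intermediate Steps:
m(o, J) = -5*o
M = 18
g(f) = 1 (g(f) = (2*f)/((2*f)) = (2*f)*(1/(2*f)) = 1)
(g(M) + m(-10, 18))*(-228) = (1 - 5*(-10))*(-228) = (1 + 50)*(-228) = 51*(-228) = -11628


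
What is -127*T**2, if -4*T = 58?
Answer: -106807/4 ≈ -26702.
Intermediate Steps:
T = -29/2 (T = -1/4*58 = -29/2 ≈ -14.500)
-127*T**2 = -127*(-29/2)**2 = -127*841/4 = -106807/4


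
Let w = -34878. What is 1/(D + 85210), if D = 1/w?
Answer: 34878/2971954379 ≈ 1.1736e-5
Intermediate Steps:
D = -1/34878 (D = 1/(-34878) = -1/34878 ≈ -2.8671e-5)
1/(D + 85210) = 1/(-1/34878 + 85210) = 1/(2971954379/34878) = 34878/2971954379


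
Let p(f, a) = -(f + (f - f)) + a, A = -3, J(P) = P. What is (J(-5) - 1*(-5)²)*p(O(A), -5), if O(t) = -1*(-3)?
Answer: 240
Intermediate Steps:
O(t) = 3
p(f, a) = a - f (p(f, a) = -(f + 0) + a = -f + a = a - f)
(J(-5) - 1*(-5)²)*p(O(A), -5) = (-5 - 1*(-5)²)*(-5 - 1*3) = (-5 - 1*25)*(-5 - 3) = (-5 - 25)*(-8) = -30*(-8) = 240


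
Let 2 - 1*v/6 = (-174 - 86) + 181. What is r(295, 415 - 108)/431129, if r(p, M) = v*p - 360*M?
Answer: 32850/431129 ≈ 0.076195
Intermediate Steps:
v = 486 (v = 12 - 6*((-174 - 86) + 181) = 12 - 6*(-260 + 181) = 12 - 6*(-79) = 12 + 474 = 486)
r(p, M) = -360*M + 486*p (r(p, M) = 486*p - 360*M = -360*M + 486*p)
r(295, 415 - 108)/431129 = (-360*(415 - 108) + 486*295)/431129 = (-360*307 + 143370)*(1/431129) = (-110520 + 143370)*(1/431129) = 32850*(1/431129) = 32850/431129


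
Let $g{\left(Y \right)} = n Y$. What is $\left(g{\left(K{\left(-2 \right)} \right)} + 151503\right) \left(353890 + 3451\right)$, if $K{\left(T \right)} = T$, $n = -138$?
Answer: $54236859639$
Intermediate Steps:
$g{\left(Y \right)} = - 138 Y$
$\left(g{\left(K{\left(-2 \right)} \right)} + 151503\right) \left(353890 + 3451\right) = \left(\left(-138\right) \left(-2\right) + 151503\right) \left(353890 + 3451\right) = \left(276 + 151503\right) 357341 = 151779 \cdot 357341 = 54236859639$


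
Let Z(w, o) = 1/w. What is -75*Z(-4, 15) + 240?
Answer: 1035/4 ≈ 258.75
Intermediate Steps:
-75*Z(-4, 15) + 240 = -75/(-4) + 240 = -75*(-1/4) + 240 = 75/4 + 240 = 1035/4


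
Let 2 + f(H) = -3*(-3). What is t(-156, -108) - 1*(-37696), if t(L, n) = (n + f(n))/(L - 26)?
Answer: 6860773/182 ≈ 37697.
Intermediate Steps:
f(H) = 7 (f(H) = -2 - 3*(-3) = -2 + 9 = 7)
t(L, n) = (7 + n)/(-26 + L) (t(L, n) = (n + 7)/(L - 26) = (7 + n)/(-26 + L))
t(-156, -108) - 1*(-37696) = (7 - 108)/(-26 - 156) - 1*(-37696) = -101/(-182) + 37696 = -1/182*(-101) + 37696 = 101/182 + 37696 = 6860773/182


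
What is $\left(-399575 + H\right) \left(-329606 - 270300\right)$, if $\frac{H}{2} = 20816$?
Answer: $214732153358$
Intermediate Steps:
$H = 41632$ ($H = 2 \cdot 20816 = 41632$)
$\left(-399575 + H\right) \left(-329606 - 270300\right) = \left(-399575 + 41632\right) \left(-329606 - 270300\right) = \left(-357943\right) \left(-599906\right) = 214732153358$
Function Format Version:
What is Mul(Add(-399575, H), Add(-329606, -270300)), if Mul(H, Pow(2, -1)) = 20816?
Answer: 214732153358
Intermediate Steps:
H = 41632 (H = Mul(2, 20816) = 41632)
Mul(Add(-399575, H), Add(-329606, -270300)) = Mul(Add(-399575, 41632), Add(-329606, -270300)) = Mul(-357943, -599906) = 214732153358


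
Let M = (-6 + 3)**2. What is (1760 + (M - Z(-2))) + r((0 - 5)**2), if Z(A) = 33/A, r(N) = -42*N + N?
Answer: 1521/2 ≈ 760.50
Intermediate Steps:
r(N) = -41*N
M = 9 (M = (-3)**2 = 9)
(1760 + (M - Z(-2))) + r((0 - 5)**2) = (1760 + (9 - 33/(-2))) - 41*(0 - 5)**2 = (1760 + (9 - 33*(-1)/2)) - 41*(-5)**2 = (1760 + (9 - 1*(-33/2))) - 41*25 = (1760 + (9 + 33/2)) - 1025 = (1760 + 51/2) - 1025 = 3571/2 - 1025 = 1521/2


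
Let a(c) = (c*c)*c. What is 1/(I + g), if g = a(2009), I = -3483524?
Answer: 1/8105003205 ≈ 1.2338e-10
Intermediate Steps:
a(c) = c³ (a(c) = c²*c = c³)
g = 8108486729 (g = 2009³ = 8108486729)
1/(I + g) = 1/(-3483524 + 8108486729) = 1/8105003205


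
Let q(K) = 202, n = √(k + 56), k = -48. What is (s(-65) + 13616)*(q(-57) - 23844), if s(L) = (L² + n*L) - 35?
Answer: -420969452 + 3073460*√2 ≈ -4.1662e+8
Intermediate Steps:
n = 2*√2 (n = √(-48 + 56) = √8 = 2*√2 ≈ 2.8284)
s(L) = -35 + L² + 2*L*√2 (s(L) = (L² + (2*√2)*L) - 35 = (L² + 2*L*√2) - 35 = -35 + L² + 2*L*√2)
(s(-65) + 13616)*(q(-57) - 23844) = ((-35 + (-65)² + 2*(-65)*√2) + 13616)*(202 - 23844) = ((-35 + 4225 - 130*√2) + 13616)*(-23642) = ((4190 - 130*√2) + 13616)*(-23642) = (17806 - 130*√2)*(-23642) = -420969452 + 3073460*√2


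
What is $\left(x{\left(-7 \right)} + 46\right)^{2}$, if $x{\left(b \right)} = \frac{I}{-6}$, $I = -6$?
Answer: $2209$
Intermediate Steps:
$x{\left(b \right)} = 1$ ($x{\left(b \right)} = - \frac{6}{-6} = \left(-6\right) \left(- \frac{1}{6}\right) = 1$)
$\left(x{\left(-7 \right)} + 46\right)^{2} = \left(1 + 46\right)^{2} = 47^{2} = 2209$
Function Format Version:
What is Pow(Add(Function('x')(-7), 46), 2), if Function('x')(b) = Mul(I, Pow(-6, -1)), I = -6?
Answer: 2209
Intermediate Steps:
Function('x')(b) = 1 (Function('x')(b) = Mul(-6, Pow(-6, -1)) = Mul(-6, Rational(-1, 6)) = 1)
Pow(Add(Function('x')(-7), 46), 2) = Pow(Add(1, 46), 2) = Pow(47, 2) = 2209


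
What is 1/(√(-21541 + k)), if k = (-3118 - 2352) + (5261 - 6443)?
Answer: -I*√233/2563 ≈ -0.0059557*I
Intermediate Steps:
k = -6652 (k = -5470 - 1182 = -6652)
1/(√(-21541 + k)) = 1/(√(-21541 - 6652)) = 1/(√(-28193)) = 1/(11*I*√233) = -I*√233/2563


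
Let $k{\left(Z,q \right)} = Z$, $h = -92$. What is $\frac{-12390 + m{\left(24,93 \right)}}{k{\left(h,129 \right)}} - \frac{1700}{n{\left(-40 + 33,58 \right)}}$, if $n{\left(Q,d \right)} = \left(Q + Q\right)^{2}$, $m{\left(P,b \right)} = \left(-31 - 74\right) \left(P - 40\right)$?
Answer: $\frac{242845}{2254} \approx 107.74$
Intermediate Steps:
$m{\left(P,b \right)} = 4200 - 105 P$ ($m{\left(P,b \right)} = - 105 \left(-40 + P\right) = 4200 - 105 P$)
$n{\left(Q,d \right)} = 4 Q^{2}$ ($n{\left(Q,d \right)} = \left(2 Q\right)^{2} = 4 Q^{2}$)
$\frac{-12390 + m{\left(24,93 \right)}}{k{\left(h,129 \right)}} - \frac{1700}{n{\left(-40 + 33,58 \right)}} = \frac{-12390 + \left(4200 - 2520\right)}{-92} - \frac{1700}{4 \left(-40 + 33\right)^{2}} = \left(-12390 + \left(4200 - 2520\right)\right) \left(- \frac{1}{92}\right) - \frac{1700}{4 \left(-7\right)^{2}} = \left(-12390 + 1680\right) \left(- \frac{1}{92}\right) - \frac{1700}{4 \cdot 49} = \left(-10710\right) \left(- \frac{1}{92}\right) - \frac{1700}{196} = \frac{5355}{46} - \frac{425}{49} = \frac{242845}{2254}$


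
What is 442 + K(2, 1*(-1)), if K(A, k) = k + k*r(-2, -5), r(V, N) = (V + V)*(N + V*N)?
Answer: 461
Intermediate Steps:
r(V, N) = 2*V*(N + N*V) (r(V, N) = (2*V)*(N + N*V) = 2*V*(N + N*V))
K(A, k) = -19*k (K(A, k) = k + k*(2*(-5)*(-2)*(1 - 2)) = k + k*(2*(-5)*(-2)*(-1)) = k + k*(-20) = k - 20*k = -19*k)
442 + K(2, 1*(-1)) = 442 - 19*(-1) = 442 + 19 = 461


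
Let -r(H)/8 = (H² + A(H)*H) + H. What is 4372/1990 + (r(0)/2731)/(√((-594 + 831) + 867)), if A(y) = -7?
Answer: 2186/995 ≈ 2.1970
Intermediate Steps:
r(H) = -8*H² + 48*H (r(H) = -8*((H² - 7*H) + H) = -8*(H² - 6*H) = -8*H² + 48*H)
4372/1990 + (r(0)/2731)/(√((-594 + 831) + 867)) = 4372/1990 + ((8*0*(6 - 1*0))/2731)/(√((-594 + 831) + 867)) = 4372*(1/1990) + ((8*0*(6 + 0))*(1/2731))/(√(237 + 867)) = 2186/995 + ((8*0*6)*(1/2731))/(√1104) = 2186/995 + (0*(1/2731))/((4*√69)) = 2186/995 + 0*(√69/276) = 2186/995 + 0 = 2186/995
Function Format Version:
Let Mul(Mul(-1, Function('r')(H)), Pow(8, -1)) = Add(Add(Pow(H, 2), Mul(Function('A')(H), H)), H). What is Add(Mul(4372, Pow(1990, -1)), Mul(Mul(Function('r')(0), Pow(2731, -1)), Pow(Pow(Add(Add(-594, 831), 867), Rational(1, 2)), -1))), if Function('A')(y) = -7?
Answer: Rational(2186, 995) ≈ 2.1970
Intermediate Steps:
Function('r')(H) = Add(Mul(-8, Pow(H, 2)), Mul(48, H)) (Function('r')(H) = Mul(-8, Add(Add(Pow(H, 2), Mul(-7, H)), H)) = Mul(-8, Add(Pow(H, 2), Mul(-6, H))) = Add(Mul(-8, Pow(H, 2)), Mul(48, H)))
Add(Mul(4372, Pow(1990, -1)), Mul(Mul(Function('r')(0), Pow(2731, -1)), Pow(Pow(Add(Add(-594, 831), 867), Rational(1, 2)), -1))) = Add(Mul(4372, Pow(1990, -1)), Mul(Mul(Mul(8, 0, Add(6, Mul(-1, 0))), Pow(2731, -1)), Pow(Pow(Add(Add(-594, 831), 867), Rational(1, 2)), -1))) = Add(Mul(4372, Rational(1, 1990)), Mul(Mul(Mul(8, 0, Add(6, 0)), Rational(1, 2731)), Pow(Pow(Add(237, 867), Rational(1, 2)), -1))) = Add(Rational(2186, 995), Mul(Mul(Mul(8, 0, 6), Rational(1, 2731)), Pow(Pow(1104, Rational(1, 2)), -1))) = Add(Rational(2186, 995), Mul(Mul(0, Rational(1, 2731)), Pow(Mul(4, Pow(69, Rational(1, 2))), -1))) = Add(Rational(2186, 995), Mul(0, Mul(Rational(1, 276), Pow(69, Rational(1, 2))))) = Add(Rational(2186, 995), 0) = Rational(2186, 995)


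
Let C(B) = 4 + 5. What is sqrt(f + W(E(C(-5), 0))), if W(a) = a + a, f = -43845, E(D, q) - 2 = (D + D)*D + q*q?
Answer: I*sqrt(43517) ≈ 208.61*I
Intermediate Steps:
C(B) = 9
E(D, q) = 2 + q**2 + 2*D**2 (E(D, q) = 2 + ((D + D)*D + q*q) = 2 + ((2*D)*D + q**2) = 2 + (2*D**2 + q**2) = 2 + (q**2 + 2*D**2) = 2 + q**2 + 2*D**2)
W(a) = 2*a
sqrt(f + W(E(C(-5), 0))) = sqrt(-43845 + 2*(2 + 0**2 + 2*9**2)) = sqrt(-43845 + 2*(2 + 0 + 2*81)) = sqrt(-43845 + 2*(2 + 0 + 162)) = sqrt(-43845 + 2*164) = sqrt(-43845 + 328) = sqrt(-43517) = I*sqrt(43517)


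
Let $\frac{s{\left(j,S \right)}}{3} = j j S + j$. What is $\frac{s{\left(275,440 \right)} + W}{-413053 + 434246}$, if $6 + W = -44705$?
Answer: $\frac{99781114}{21193} \approx 4708.2$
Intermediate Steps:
$W = -44711$ ($W = -6 - 44705 = -44711$)
$s{\left(j,S \right)} = 3 j + 3 S j^{2}$ ($s{\left(j,S \right)} = 3 \left(j j S + j\right) = 3 \left(j^{2} S + j\right) = 3 \left(S j^{2} + j\right) = 3 \left(j + S j^{2}\right) = 3 j + 3 S j^{2}$)
$\frac{s{\left(275,440 \right)} + W}{-413053 + 434246} = \frac{3 \cdot 275 \left(1 + 440 \cdot 275\right) - 44711}{-413053 + 434246} = \frac{3 \cdot 275 \left(1 + 121000\right) - 44711}{21193} = \left(3 \cdot 275 \cdot 121001 - 44711\right) \frac{1}{21193} = \left(99825825 - 44711\right) \frac{1}{21193} = 99781114 \cdot \frac{1}{21193} = \frac{99781114}{21193}$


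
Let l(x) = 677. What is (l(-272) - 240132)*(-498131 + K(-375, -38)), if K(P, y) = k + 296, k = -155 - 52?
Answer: 119258647110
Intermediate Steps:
k = -207
K(P, y) = 89 (K(P, y) = -207 + 296 = 89)
(l(-272) - 240132)*(-498131 + K(-375, -38)) = (677 - 240132)*(-498131 + 89) = -239455*(-498042) = 119258647110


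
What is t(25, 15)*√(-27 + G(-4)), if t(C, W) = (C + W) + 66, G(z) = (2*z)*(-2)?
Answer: 106*I*√11 ≈ 351.56*I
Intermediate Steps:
G(z) = -4*z
t(C, W) = 66 + C + W
t(25, 15)*√(-27 + G(-4)) = (66 + 25 + 15)*√(-27 - 4*(-4)) = 106*√(-27 + 16) = 106*√(-11) = 106*(I*√11) = 106*I*√11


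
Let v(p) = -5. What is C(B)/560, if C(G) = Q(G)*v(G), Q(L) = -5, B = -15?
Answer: 5/112 ≈ 0.044643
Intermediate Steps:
C(G) = 25 (C(G) = -5*(-5) = 25)
C(B)/560 = 25/560 = 25*(1/560) = 5/112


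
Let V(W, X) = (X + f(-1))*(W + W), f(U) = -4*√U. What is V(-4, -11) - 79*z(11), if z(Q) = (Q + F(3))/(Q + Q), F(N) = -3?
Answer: 652/11 + 32*I ≈ 59.273 + 32.0*I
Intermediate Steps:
V(W, X) = 2*W*(X - 4*I) (V(W, X) = (X - 4*I)*(W + W) = (X - 4*I)*(2*W) = 2*W*(X - 4*I))
z(Q) = (-3 + Q)/(2*Q) (z(Q) = (Q - 3)/(Q + Q) = (-3 + Q)/((2*Q)) = (-3 + Q)*(1/(2*Q)) = (-3 + Q)/(2*Q))
V(-4, -11) - 79*z(11) = 2*(-4)*(-11 - 4*I) - 79*(-3 + 11)/(2*11) = (88 + 32*I) - 79*8/(2*11) = (88 + 32*I) - 79*4/11 = (88 + 32*I) - 316/11 = 652/11 + 32*I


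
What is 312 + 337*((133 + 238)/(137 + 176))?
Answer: 222683/313 ≈ 711.45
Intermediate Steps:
312 + 337*((133 + 238)/(137 + 176)) = 312 + 337*(371/313) = 312 + 125027/313 = 222683/313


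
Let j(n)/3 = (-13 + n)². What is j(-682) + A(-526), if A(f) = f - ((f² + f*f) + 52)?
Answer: 895145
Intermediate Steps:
A(f) = -52 + f - 2*f² (A(f) = f - ((f² + f²) + 52) = f - (2*f² + 52) = f - (52 + 2*f²) = f + (-52 - 2*f²) = -52 + f - 2*f²)
j(n) = 3*(-13 + n)²
j(-682) + A(-526) = 3*(-13 - 682)² + (-52 - 526 - 2*(-526)²) = 3*(-695)² + (-52 - 526 - 2*276676) = 3*483025 + (-52 - 526 - 553352) = 1449075 - 553930 = 895145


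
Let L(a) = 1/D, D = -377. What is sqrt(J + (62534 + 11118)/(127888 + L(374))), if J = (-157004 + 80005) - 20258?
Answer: I*sqrt(9043167237400240421)/9642755 ≈ 311.86*I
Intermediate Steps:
J = -97257 (J = -76999 - 20258 = -97257)
L(a) = -1/377 (L(a) = 1/(-377) = -1/377)
sqrt(J + (62534 + 11118)/(127888 + L(374))) = sqrt(-97257 + (62534 + 11118)/(127888 - 1/377)) = sqrt(-97257 + 73652/(48213775/377)) = sqrt(-97257 + 73652*(377/48213775)) = sqrt(-97257 + 27766804/48213775) = sqrt(-4689099348371/48213775) = I*sqrt(9043167237400240421)/9642755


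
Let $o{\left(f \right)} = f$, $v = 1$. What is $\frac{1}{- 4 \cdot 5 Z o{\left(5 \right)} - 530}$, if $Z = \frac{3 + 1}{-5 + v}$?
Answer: $- \frac{1}{430} \approx -0.0023256$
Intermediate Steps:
$Z = -1$ ($Z = \frac{3 + 1}{-5 + 1} = \frac{4}{-4} = 4 \left(- \frac{1}{4}\right) = -1$)
$\frac{1}{- 4 \cdot 5 Z o{\left(5 \right)} - 530} = \frac{1}{- 4 \cdot 5 \left(-1\right) 5 - 530} = \frac{1}{\left(-4\right) \left(-5\right) 5 - 530} = \frac{1}{20 \cdot 5 - 530} = \frac{1}{100 - 530} = \frac{1}{-430} = - \frac{1}{430}$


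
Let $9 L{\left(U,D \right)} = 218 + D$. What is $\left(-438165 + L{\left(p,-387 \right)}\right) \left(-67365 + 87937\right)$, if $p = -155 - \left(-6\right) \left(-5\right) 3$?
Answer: $- \frac{81128850088}{9} \approx -9.0143 \cdot 10^{9}$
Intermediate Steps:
$p = -245$ ($p = -155 - 30 \cdot 3 = -155 - 90 = -245$)
$L{\left(U,D \right)} = \frac{218}{9} + \frac{D}{9}$ ($L{\left(U,D \right)} = \frac{218 + D}{9} = \frac{218}{9} + \frac{D}{9}$)
$\left(-438165 + L{\left(p,-387 \right)}\right) \left(-67365 + 87937\right) = \left(-438165 + \left(\frac{218}{9} + \frac{1}{9} \left(-387\right)\right)\right) \left(-67365 + 87937\right) = \left(-438165 + \left(\frac{218}{9} - 43\right)\right) 20572 = \left(-438165 - \frac{169}{9}\right) 20572 = \left(- \frac{3943654}{9}\right) 20572 = - \frac{81128850088}{9}$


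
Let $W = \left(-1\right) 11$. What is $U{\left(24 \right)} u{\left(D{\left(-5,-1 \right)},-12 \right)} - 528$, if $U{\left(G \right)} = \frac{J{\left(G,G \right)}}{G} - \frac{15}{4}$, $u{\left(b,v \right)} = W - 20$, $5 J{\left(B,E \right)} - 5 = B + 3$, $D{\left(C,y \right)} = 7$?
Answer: $- \frac{25201}{60} \approx -420.02$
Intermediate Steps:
$W = -11$
$J{\left(B,E \right)} = \frac{8}{5} + \frac{B}{5}$ ($J{\left(B,E \right)} = 1 + \frac{B + 3}{5} = 1 + \frac{3 + B}{5} = 1 + \left(\frac{3}{5} + \frac{B}{5}\right) = \frac{8}{5} + \frac{B}{5}$)
$u{\left(b,v \right)} = -31$ ($u{\left(b,v \right)} = -11 - 20 = -31$)
$U{\left(G \right)} = - \frac{15}{4} + \frac{\frac{8}{5} + \frac{G}{5}}{G}$ ($U{\left(G \right)} = \frac{\frac{8}{5} + \frac{G}{5}}{G} - \frac{15}{4} = - \frac{15}{4} + \frac{\frac{8}{5} + \frac{G}{5}}{G}$)
$U{\left(24 \right)} u{\left(D{\left(-5,-1 \right)},-12 \right)} - 528 = \frac{32 - 1704}{20 \cdot 24} \left(-31\right) - 528 = \frac{1}{20} \cdot \frac{1}{24} \left(32 - 1704\right) \left(-31\right) - 528 = \frac{1}{20} \cdot \frac{1}{24} \left(-1672\right) \left(-31\right) - 528 = \left(- \frac{209}{60}\right) \left(-31\right) - 528 = \frac{6479}{60} - 528 = - \frac{25201}{60}$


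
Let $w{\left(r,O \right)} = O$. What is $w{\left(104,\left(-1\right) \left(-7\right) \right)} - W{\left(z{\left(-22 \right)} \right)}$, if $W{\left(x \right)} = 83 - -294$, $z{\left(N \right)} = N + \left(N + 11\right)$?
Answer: $-370$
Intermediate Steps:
$z{\left(N \right)} = 11 + 2 N$ ($z{\left(N \right)} = N + \left(11 + N\right) = 11 + 2 N$)
$W{\left(x \right)} = 377$ ($W{\left(x \right)} = 83 + 294 = 377$)
$w{\left(104,\left(-1\right) \left(-7\right) \right)} - W{\left(z{\left(-22 \right)} \right)} = \left(-1\right) \left(-7\right) - 377 = 7 - 377 = -370$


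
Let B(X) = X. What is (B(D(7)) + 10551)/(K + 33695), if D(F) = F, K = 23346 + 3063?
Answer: 5279/30052 ≈ 0.17566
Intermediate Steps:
K = 26409
(B(D(7)) + 10551)/(K + 33695) = (7 + 10551)/(26409 + 33695) = 10558/60104 = 10558*(1/60104) = 5279/30052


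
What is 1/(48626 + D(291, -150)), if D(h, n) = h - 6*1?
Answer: 1/48911 ≈ 2.0445e-5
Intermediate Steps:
D(h, n) = -6 + h (D(h, n) = h - 6 = -6 + h)
1/(48626 + D(291, -150)) = 1/(48626 + (-6 + 291)) = 1/(48626 + 285) = 1/48911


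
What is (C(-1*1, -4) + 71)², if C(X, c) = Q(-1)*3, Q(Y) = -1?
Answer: 4624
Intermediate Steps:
C(X, c) = -3 (C(X, c) = -1*3 = -3)
(C(-1*1, -4) + 71)² = (-3 + 71)² = 68² = 4624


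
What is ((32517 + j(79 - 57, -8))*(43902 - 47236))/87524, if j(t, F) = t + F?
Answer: -54229177/43762 ≈ -1239.2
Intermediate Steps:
j(t, F) = F + t
((32517 + j(79 - 57, -8))*(43902 - 47236))/87524 = ((32517 + (-8 + (79 - 57)))*(43902 - 47236))/87524 = ((32517 + (-8 + 22))*(-3334))*(1/87524) = ((32517 + 14)*(-3334))*(1/87524) = (32531*(-3334))*(1/87524) = -108458354*1/87524 = -54229177/43762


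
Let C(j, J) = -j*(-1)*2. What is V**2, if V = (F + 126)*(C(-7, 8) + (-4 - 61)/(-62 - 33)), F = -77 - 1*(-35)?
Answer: 451647504/361 ≈ 1.2511e+6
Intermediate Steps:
C(j, J) = 2*j (C(j, J) = -(-j)*2 = -(-2)*j = 2*j)
F = -42 (F = -77 + 35 = -42)
V = -21252/19 (V = (-42 + 126)*(2*(-7) + (-4 - 61)/(-62 - 33)) = 84*(-14 - 65/(-95)) = 84*(-14 - 65*(-1/95)) = 84*(-14 + 13/19) = 84*(-253/19) = -21252/19 ≈ -1118.5)
V**2 = (-21252/19)**2 = 451647504/361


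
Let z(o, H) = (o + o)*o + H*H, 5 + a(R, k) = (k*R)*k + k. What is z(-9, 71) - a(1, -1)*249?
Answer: 6448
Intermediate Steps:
a(R, k) = -5 + k + R*k² (a(R, k) = -5 + ((k*R)*k + k) = -5 + ((R*k)*k + k) = -5 + (R*k² + k) = -5 + (k + R*k²) = -5 + k + R*k²)
z(o, H) = H² + 2*o² (z(o, H) = (2*o)*o + H² = 2*o² + H² = H² + 2*o²)
z(-9, 71) - a(1, -1)*249 = (71² + 2*(-9)²) - (-5 - 1 + 1*(-1)²)*249 = (5041 + 2*81) - (-5 - 1 + 1*1)*249 = (5041 + 162) - (-5 - 1 + 1)*249 = 5203 - (-5)*249 = 5203 - 1*(-1245) = 5203 + 1245 = 6448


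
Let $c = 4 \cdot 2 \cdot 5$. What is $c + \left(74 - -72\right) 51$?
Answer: $7486$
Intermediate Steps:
$c = 40$ ($c = 8 \cdot 5 = 40$)
$c + \left(74 - -72\right) 51 = 40 + \left(74 - -72\right) 51 = 40 + \left(74 + 72\right) 51 = 40 + 146 \cdot 51 = 40 + 7446 = 7486$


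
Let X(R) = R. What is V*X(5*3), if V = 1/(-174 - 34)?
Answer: -15/208 ≈ -0.072115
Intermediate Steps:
V = -1/208 (V = 1/(-208) = -1/208 ≈ -0.0048077)
V*X(5*3) = -5*3/208 = -1/208*15 = -15/208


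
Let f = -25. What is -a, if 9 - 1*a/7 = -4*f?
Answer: 637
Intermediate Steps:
a = -637 (a = 63 - (-28)*(-25) = 63 - 7*100 = 63 - 700 = -637)
-a = -1*(-637) = 637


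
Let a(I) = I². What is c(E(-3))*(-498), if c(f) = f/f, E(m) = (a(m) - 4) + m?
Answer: -498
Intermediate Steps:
E(m) = -4 + m + m² (E(m) = (m² - 4) + m = (-4 + m²) + m = -4 + m + m²)
c(f) = 1
c(E(-3))*(-498) = 1*(-498) = -498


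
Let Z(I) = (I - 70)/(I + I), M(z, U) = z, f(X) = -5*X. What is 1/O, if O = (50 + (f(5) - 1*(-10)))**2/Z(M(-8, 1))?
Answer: 39/9800 ≈ 0.0039796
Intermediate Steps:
Z(I) = (-70 + I)/(2*I) (Z(I) = (-70 + I)/((2*I)) = (-70 + I)*(1/(2*I)) = (-70 + I)/(2*I))
O = 9800/39 (O = (50 + (-5*5 - 1*(-10)))**2/(((1/2)*(-70 - 8)/(-8))) = (50 + (-25 + 10))**2/(((1/2)*(-1/8)*(-78))) = (50 - 15)**2/(39/8) = 35**2*(8/39) = 1225*(8/39) = 9800/39 ≈ 251.28)
1/O = 1/(9800/39) = 39/9800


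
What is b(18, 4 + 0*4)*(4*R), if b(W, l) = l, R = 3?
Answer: 48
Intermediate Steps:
b(18, 4 + 0*4)*(4*R) = (4 + 0*4)*(4*3) = (4 + 0)*12 = 4*12 = 48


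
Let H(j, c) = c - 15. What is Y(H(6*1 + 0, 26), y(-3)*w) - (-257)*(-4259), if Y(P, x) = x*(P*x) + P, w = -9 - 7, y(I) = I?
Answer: -1069208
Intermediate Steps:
H(j, c) = -15 + c
w = -16
Y(P, x) = P + P*x**2 (Y(P, x) = P*x**2 + P = P + P*x**2)
Y(H(6*1 + 0, 26), y(-3)*w) - (-257)*(-4259) = (-15 + 26)*(1 + (-3*(-16))**2) - (-257)*(-4259) = 11*(1 + 48**2) - 1*1094563 = 11*(1 + 2304) - 1094563 = 11*2305 - 1094563 = 25355 - 1094563 = -1069208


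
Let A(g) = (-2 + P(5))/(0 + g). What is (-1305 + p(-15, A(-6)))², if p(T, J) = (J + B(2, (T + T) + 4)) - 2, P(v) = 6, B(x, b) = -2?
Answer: 15437041/9 ≈ 1.7152e+6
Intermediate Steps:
A(g) = 4/g (A(g) = (-2 + 6)/(0 + g) = 4/g)
p(T, J) = -4 + J (p(T, J) = (J - 2) - 2 = (-2 + J) - 2 = -4 + J)
(-1305 + p(-15, A(-6)))² = (-1305 + (-4 + 4/(-6)))² = (-1305 + (-4 + 4*(-⅙)))² = (-1305 + (-4 - ⅔))² = (-1305 - 14/3)² = (-3929/3)² = 15437041/9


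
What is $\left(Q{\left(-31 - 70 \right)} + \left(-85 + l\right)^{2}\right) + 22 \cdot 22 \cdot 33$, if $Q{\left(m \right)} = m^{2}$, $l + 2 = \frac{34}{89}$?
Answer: $\frac{266745014}{7921} \approx 33676.0$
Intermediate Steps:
$l = - \frac{144}{89}$ ($l = -2 + \frac{34}{89} = - \frac{144}{89} \approx -1.618$)
$\left(Q{\left(-31 - 70 \right)} + \left(-85 + l\right)^{2}\right) + 22 \cdot 22 \cdot 33 = \left(\left(-31 - 70\right)^{2} + \left(-85 - \frac{144}{89}\right)^{2}\right) + 22 \cdot 22 \cdot 33 = \left(\left(-101\right)^{2} + \left(- \frac{7709}{89}\right)^{2}\right) + 484 \cdot 33 = \left(10201 + \frac{59428681}{7921}\right) + 15972 = \frac{140230802}{7921} + 15972 = \frac{266745014}{7921}$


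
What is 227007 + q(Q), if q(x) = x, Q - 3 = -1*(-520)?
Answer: 227530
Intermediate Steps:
Q = 523 (Q = 3 - 1*(-520) = 3 + 520 = 523)
227007 + q(Q) = 227007 + 523 = 227530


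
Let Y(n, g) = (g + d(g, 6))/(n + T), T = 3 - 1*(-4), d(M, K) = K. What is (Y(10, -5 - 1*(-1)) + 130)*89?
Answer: 196868/17 ≈ 11580.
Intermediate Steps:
T = 7 (T = 3 + 4 = 7)
Y(n, g) = (6 + g)/(7 + n) (Y(n, g) = (g + 6)/(n + 7) = (6 + g)/(7 + n))
(Y(10, -5 - 1*(-1)) + 130)*89 = ((6 + (-5 - 1*(-1)))/(7 + 10) + 130)*89 = ((6 + (-5 + 1))/17 + 130)*89 = ((6 - 4)/17 + 130)*89 = ((1/17)*2 + 130)*89 = (2/17 + 130)*89 = (2212/17)*89 = 196868/17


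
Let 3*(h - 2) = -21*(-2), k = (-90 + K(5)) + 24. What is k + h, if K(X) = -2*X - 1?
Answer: -61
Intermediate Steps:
K(X) = -1 - 2*X
k = -77 (k = (-90 + (-1 - 2*5)) + 24 = (-90 + (-1 - 10)) + 24 = (-90 - 11) + 24 = -101 + 24 = -77)
h = 16 (h = 2 + (-21*(-2))/3 = 2 + (⅓)*42 = 2 + 14 = 16)
k + h = -77 + 16 = -61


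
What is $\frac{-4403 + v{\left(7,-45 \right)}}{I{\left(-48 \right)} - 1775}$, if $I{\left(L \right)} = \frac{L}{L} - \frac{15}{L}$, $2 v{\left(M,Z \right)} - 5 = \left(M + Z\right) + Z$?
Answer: $\frac{71072}{28379} \approx 2.5044$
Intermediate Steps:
$v{\left(M,Z \right)} = \frac{5}{2} + Z + \frac{M}{2}$ ($v{\left(M,Z \right)} = \frac{5}{2} + \frac{\left(M + Z\right) + Z}{2} = \frac{5}{2} + \frac{M + 2 Z}{2} = \frac{5}{2} + \left(Z + \frac{M}{2}\right) = \frac{5}{2} + Z + \frac{M}{2}$)
$I{\left(L \right)} = 1 - \frac{15}{L}$
$\frac{-4403 + v{\left(7,-45 \right)}}{I{\left(-48 \right)} - 1775} = \frac{-4403 + \left(\frac{5}{2} - 45 + \frac{1}{2} \cdot 7\right)}{\frac{-15 - 48}{-48} - 1775} = \frac{-4403 + \left(\frac{5}{2} - 45 + \frac{7}{2}\right)}{\left(- \frac{1}{48}\right) \left(-63\right) - 1775} = \frac{-4403 - 39}{\frac{21}{16} - 1775} = - \frac{4442}{- \frac{28379}{16}} = \left(-4442\right) \left(- \frac{16}{28379}\right) = \frac{71072}{28379}$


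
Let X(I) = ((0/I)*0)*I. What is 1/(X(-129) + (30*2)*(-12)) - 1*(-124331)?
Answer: 89518319/720 ≈ 1.2433e+5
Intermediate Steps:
X(I) = 0 (X(I) = (0*0)*I = 0*I = 0)
1/(X(-129) + (30*2)*(-12)) - 1*(-124331) = 1/(0 + (30*2)*(-12)) - 1*(-124331) = 1/(0 + 60*(-12)) + 124331 = 1/(0 - 720) + 124331 = 1/(-720) + 124331 = -1/720 + 124331 = 89518319/720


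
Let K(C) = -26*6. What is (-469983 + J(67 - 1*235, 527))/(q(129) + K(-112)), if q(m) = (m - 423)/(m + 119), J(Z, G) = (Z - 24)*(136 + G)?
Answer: 277388/73 ≈ 3799.8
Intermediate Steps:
K(C) = -156
J(Z, G) = (-24 + Z)*(136 + G)
q(m) = (-423 + m)/(119 + m)
(-469983 + J(67 - 1*235, 527))/(q(129) + K(-112)) = (-469983 + (-3264 - 24*527 + 136*(67 - 1*235) + 527*(67 - 1*235)))/((-423 + 129)/(119 + 129) - 156) = (-469983 + (-3264 - 12648 + 136*(67 - 235) + 527*(67 - 235)))/(-294/248 - 156) = (-469983 + (-3264 - 12648 + 136*(-168) + 527*(-168)))/((1/248)*(-294) - 156) = (-469983 + (-3264 - 12648 - 22848 - 88536))/(-147/124 - 156) = (-469983 - 127296)/(-19491/124) = -597279*(-124/19491) = 277388/73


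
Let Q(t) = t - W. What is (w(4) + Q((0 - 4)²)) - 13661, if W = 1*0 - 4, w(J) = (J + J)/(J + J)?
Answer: -13640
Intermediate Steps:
w(J) = 1 (w(J) = (2*J)/((2*J)) = (2*J)*(1/(2*J)) = 1)
W = -4 (W = 0 - 4 = -4)
Q(t) = 4 + t (Q(t) = t - 1*(-4) = t + 4 = 4 + t)
(w(4) + Q((0 - 4)²)) - 13661 = (1 + (4 + (0 - 4)²)) - 13661 = (1 + (4 + (-4)²)) - 13661 = (1 + (4 + 16)) - 13661 = (1 + 20) - 13661 = 21 - 13661 = -13640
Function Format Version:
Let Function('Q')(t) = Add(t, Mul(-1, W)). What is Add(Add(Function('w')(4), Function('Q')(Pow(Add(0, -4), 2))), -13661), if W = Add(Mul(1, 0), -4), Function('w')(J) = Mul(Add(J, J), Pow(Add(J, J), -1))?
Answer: -13640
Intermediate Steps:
Function('w')(J) = 1 (Function('w')(J) = Mul(Mul(2, J), Pow(Mul(2, J), -1)) = Mul(Mul(2, J), Mul(Rational(1, 2), Pow(J, -1))) = 1)
W = -4 (W = Add(0, -4) = -4)
Function('Q')(t) = Add(4, t) (Function('Q')(t) = Add(t, Mul(-1, -4)) = Add(t, 4) = Add(4, t))
Add(Add(Function('w')(4), Function('Q')(Pow(Add(0, -4), 2))), -13661) = Add(Add(1, Add(4, Pow(Add(0, -4), 2))), -13661) = Add(Add(1, Add(4, Pow(-4, 2))), -13661) = Add(Add(1, Add(4, 16)), -13661) = Add(Add(1, 20), -13661) = Add(21, -13661) = -13640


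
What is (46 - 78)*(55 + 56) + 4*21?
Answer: -3468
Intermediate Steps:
(46 - 78)*(55 + 56) + 4*21 = -32*111 + 84 = -3552 + 84 = -3468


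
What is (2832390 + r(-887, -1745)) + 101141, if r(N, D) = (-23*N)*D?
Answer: -32666214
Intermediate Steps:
r(N, D) = -23*D*N
(2832390 + r(-887, -1745)) + 101141 = (2832390 - 23*(-1745)*(-887)) + 101141 = (2832390 - 35599745) + 101141 = -32767355 + 101141 = -32666214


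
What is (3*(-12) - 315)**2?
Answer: 123201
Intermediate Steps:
(3*(-12) - 315)**2 = (-36 - 315)**2 = (-351)**2 = 123201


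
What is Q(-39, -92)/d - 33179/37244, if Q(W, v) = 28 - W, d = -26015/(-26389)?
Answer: 5907871517/88082060 ≈ 67.072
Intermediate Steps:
d = 2365/2399 (d = -26015*(-1/26389) = 2365/2399 ≈ 0.98583)
Q(-39, -92)/d - 33179/37244 = (28 - 1*(-39))/(2365/2399) - 33179/37244 = (28 + 39)*(2399/2365) - 33179*1/37244 = 67*(2399/2365) - 33179/37244 = 160733/2365 - 33179/37244 = 5907871517/88082060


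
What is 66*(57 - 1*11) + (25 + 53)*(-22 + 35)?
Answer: 4050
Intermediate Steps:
66*(57 - 1*11) + (25 + 53)*(-22 + 35) = 66*(57 - 11) + 78*13 = 66*46 + 1014 = 3036 + 1014 = 4050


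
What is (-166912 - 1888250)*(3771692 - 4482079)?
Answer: 1459960367694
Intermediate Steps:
(-166912 - 1888250)*(3771692 - 4482079) = -2055162*(-710387) = 1459960367694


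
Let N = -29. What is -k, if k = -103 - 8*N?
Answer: -129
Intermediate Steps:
k = 129 (k = -103 - 8*(-29) = -103 + 232 = 129)
-k = -1*129 = -129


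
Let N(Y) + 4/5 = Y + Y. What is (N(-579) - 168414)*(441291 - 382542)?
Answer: -49811162136/5 ≈ -9.9622e+9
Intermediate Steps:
N(Y) = -4/5 + 2*Y (N(Y) = -4/5 + (Y + Y) = -4/5 + 2*Y)
(N(-579) - 168414)*(441291 - 382542) = ((-4/5 + 2*(-579)) - 168414)*(441291 - 382542) = ((-4/5 - 1158) - 168414)*58749 = (-5794/5 - 168414)*58749 = -847864/5*58749 = -49811162136/5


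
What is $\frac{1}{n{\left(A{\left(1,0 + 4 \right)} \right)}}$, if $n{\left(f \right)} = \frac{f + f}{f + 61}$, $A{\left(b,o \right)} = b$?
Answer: $31$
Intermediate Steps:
$n{\left(f \right)} = \frac{2 f}{61 + f}$
$\frac{1}{n{\left(A{\left(1,0 + 4 \right)} \right)}} = \frac{1}{2 \cdot 1 \frac{1}{61 + 1}} = \frac{1}{2 \cdot 1 \cdot \frac{1}{62}} = \frac{1}{\frac{1}{31}} = 31$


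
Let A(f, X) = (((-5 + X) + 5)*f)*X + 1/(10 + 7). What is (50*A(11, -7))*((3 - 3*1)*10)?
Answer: 0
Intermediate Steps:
A(f, X) = 1/17 + f*X**2 (A(f, X) = (X*f)*X + 1/17 = f*X**2 + 1/17 = 1/17 + f*X**2)
(50*A(11, -7))*((3 - 3*1)*10) = (50*(1/17 + 11*(-7)**2))*((3 - 3*1)*10) = (50*(1/17 + 11*49))*((3 - 3)*10) = (50*(1/17 + 539))*(0*10) = (50*(9164/17))*0 = (458200/17)*0 = 0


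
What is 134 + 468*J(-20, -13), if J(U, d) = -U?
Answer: 9494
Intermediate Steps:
134 + 468*J(-20, -13) = 134 + 468*(-1*(-20)) = 134 + 468*20 = 134 + 9360 = 9494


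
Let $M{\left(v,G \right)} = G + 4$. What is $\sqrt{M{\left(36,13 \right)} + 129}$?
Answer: $\sqrt{146} \approx 12.083$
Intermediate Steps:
$M{\left(v,G \right)} = 4 + G$
$\sqrt{M{\left(36,13 \right)} + 129} = \sqrt{\left(4 + 13\right) + 129} = \sqrt{17 + 129} = \sqrt{146}$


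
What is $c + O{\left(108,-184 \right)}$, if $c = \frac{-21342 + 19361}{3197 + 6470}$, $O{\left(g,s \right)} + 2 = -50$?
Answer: $- \frac{72095}{1381} \approx -52.205$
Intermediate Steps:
$O{\left(g,s \right)} = -52$ ($O{\left(g,s \right)} = -2 - 50 = -52$)
$c = - \frac{283}{1381}$ ($c = - \frac{1981}{9667} = \left(-1981\right) \frac{1}{9667} = - \frac{283}{1381} \approx -0.20492$)
$c + O{\left(108,-184 \right)} = - \frac{283}{1381} - 52 = - \frac{72095}{1381}$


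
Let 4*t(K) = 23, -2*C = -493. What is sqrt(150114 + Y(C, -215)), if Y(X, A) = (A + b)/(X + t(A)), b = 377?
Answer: sqrt(152828865066)/1009 ≈ 387.45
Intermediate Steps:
C = 493/2 (C = -1/2*(-493) = 493/2 ≈ 246.50)
t(K) = 23/4 (t(K) = (1/4)*23 = 23/4)
Y(X, A) = (377 + A)/(23/4 + X) (Y(X, A) = (A + 377)/(X + 23/4) = (377 + A)/(23/4 + X))
sqrt(150114 + Y(C, -215)) = sqrt(150114 + 4*(377 - 215)/(23 + 4*(493/2))) = sqrt(150114 + 4*162/(23 + 986)) = sqrt(150114 + 4*162/1009) = sqrt(150114 + 4*(1/1009)*162) = sqrt(150114 + 648/1009) = sqrt(151465674/1009) = sqrt(152828865066)/1009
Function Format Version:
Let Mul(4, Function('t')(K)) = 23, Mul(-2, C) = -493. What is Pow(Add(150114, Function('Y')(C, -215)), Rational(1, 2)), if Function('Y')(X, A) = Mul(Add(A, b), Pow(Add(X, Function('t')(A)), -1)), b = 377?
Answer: Mul(Rational(1, 1009), Pow(152828865066, Rational(1, 2))) ≈ 387.45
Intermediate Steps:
C = Rational(493, 2) (C = Mul(Rational(-1, 2), -493) = Rational(493, 2) ≈ 246.50)
Function('t')(K) = Rational(23, 4) (Function('t')(K) = Mul(Rational(1, 4), 23) = Rational(23, 4))
Function('Y')(X, A) = Mul(Pow(Add(Rational(23, 4), X), -1), Add(377, A)) (Function('Y')(X, A) = Mul(Add(A, 377), Pow(Add(X, Rational(23, 4)), -1)) = Mul(Add(377, A), Pow(Add(Rational(23, 4), X), -1)) = Mul(Pow(Add(Rational(23, 4), X), -1), Add(377, A)))
Pow(Add(150114, Function('Y')(C, -215)), Rational(1, 2)) = Pow(Add(150114, Mul(4, Pow(Add(23, Mul(4, Rational(493, 2))), -1), Add(377, -215))), Rational(1, 2)) = Pow(Add(150114, Mul(4, Pow(Add(23, 986), -1), 162)), Rational(1, 2)) = Pow(Add(150114, Mul(4, Pow(1009, -1), 162)), Rational(1, 2)) = Pow(Add(150114, Mul(4, Rational(1, 1009), 162)), Rational(1, 2)) = Pow(Add(150114, Rational(648, 1009)), Rational(1, 2)) = Pow(Rational(151465674, 1009), Rational(1, 2)) = Mul(Rational(1, 1009), Pow(152828865066, Rational(1, 2)))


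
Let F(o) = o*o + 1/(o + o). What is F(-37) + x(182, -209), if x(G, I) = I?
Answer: 85839/74 ≈ 1160.0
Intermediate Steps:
F(o) = o**2 + 1/(2*o)
F(-37) + x(182, -209) = (1/2 + (-37)**3)/(-37) - 209 = -(1/2 - 50653)/37 - 209 = -1/37*(-101305/2) - 209 = 101305/74 - 209 = 85839/74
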